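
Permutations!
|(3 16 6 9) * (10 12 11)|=12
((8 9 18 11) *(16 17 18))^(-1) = [0, 1, 2, 3, 4, 5, 6, 7, 11, 8, 10, 18, 12, 13, 14, 15, 9, 16, 17] = (8 11 18 17 16 9)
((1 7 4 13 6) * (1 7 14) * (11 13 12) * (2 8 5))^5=(1 14)(2 5 8)(4 7 6 13 11 12)=[0, 14, 5, 3, 7, 8, 13, 6, 2, 9, 10, 12, 4, 11, 1]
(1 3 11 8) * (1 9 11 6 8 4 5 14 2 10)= (1 3 6 8 9 11 4 5 14 2 10)= [0, 3, 10, 6, 5, 14, 8, 7, 9, 11, 1, 4, 12, 13, 2]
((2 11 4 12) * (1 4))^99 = (1 11 2 12 4) = [0, 11, 12, 3, 1, 5, 6, 7, 8, 9, 10, 2, 4]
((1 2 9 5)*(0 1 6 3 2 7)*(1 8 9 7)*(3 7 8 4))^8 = (0 7 6 5 9 8 2 3 4) = [7, 1, 3, 4, 0, 9, 5, 6, 2, 8]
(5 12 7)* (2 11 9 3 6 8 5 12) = (2 11 9 3 6 8 5)(7 12) = [0, 1, 11, 6, 4, 2, 8, 12, 5, 3, 10, 9, 7]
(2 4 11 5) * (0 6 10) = (0 6 10)(2 4 11 5) = [6, 1, 4, 3, 11, 2, 10, 7, 8, 9, 0, 5]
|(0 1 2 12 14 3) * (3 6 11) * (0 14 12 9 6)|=|(0 1 2 9 6 11 3 14)|=8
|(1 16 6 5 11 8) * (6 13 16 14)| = |(1 14 6 5 11 8)(13 16)| = 6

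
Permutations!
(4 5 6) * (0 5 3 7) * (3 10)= [5, 1, 2, 7, 10, 6, 4, 0, 8, 9, 3]= (0 5 6 4 10 3 7)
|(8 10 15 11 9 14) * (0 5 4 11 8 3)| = |(0 5 4 11 9 14 3)(8 10 15)| = 21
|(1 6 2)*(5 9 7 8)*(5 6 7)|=10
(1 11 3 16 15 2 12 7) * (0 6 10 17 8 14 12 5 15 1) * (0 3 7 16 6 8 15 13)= (0 8 14 12 16 1 11 7 3 6 10 17 15 2 5 13)= [8, 11, 5, 6, 4, 13, 10, 3, 14, 9, 17, 7, 16, 0, 12, 2, 1, 15]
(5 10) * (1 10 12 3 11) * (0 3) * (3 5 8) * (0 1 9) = (0 5 12 1 10 8 3 11 9) = [5, 10, 2, 11, 4, 12, 6, 7, 3, 0, 8, 9, 1]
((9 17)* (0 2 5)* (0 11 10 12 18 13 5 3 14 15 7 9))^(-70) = (0 3 15 9)(2 14 7 17)(5 10 18)(11 12 13) = [3, 1, 14, 15, 4, 10, 6, 17, 8, 0, 18, 12, 13, 11, 7, 9, 16, 2, 5]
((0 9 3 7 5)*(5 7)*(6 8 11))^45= (11)(0 9 3 5)= [9, 1, 2, 5, 4, 0, 6, 7, 8, 3, 10, 11]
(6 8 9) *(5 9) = (5 9 6 8) = [0, 1, 2, 3, 4, 9, 8, 7, 5, 6]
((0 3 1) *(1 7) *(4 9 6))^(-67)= [3, 0, 2, 7, 6, 5, 9, 1, 8, 4]= (0 3 7 1)(4 6 9)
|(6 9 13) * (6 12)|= 4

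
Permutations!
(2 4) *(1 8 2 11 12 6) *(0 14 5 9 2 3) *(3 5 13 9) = (0 14 13 9 2 4 11 12 6 1 8 5 3) = [14, 8, 4, 0, 11, 3, 1, 7, 5, 2, 10, 12, 6, 9, 13]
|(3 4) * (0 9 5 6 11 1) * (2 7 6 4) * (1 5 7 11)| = 5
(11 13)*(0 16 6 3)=(0 16 6 3)(11 13)=[16, 1, 2, 0, 4, 5, 3, 7, 8, 9, 10, 13, 12, 11, 14, 15, 6]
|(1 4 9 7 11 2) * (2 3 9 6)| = 4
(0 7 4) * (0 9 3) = [7, 1, 2, 0, 9, 5, 6, 4, 8, 3] = (0 7 4 9 3)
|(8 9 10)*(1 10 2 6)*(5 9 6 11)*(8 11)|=|(1 10 11 5 9 2 8 6)|=8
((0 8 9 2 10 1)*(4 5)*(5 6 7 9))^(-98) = (0 5 6 9 10)(1 8 4 7 2) = [5, 8, 1, 3, 7, 6, 9, 2, 4, 10, 0]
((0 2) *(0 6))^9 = (6) = [0, 1, 2, 3, 4, 5, 6]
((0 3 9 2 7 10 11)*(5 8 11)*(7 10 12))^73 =(0 3 9 2 10 5 8 11)(7 12) =[3, 1, 10, 9, 4, 8, 6, 12, 11, 2, 5, 0, 7]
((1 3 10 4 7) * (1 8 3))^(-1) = [0, 1, 2, 8, 10, 5, 6, 4, 7, 9, 3] = (3 8 7 4 10)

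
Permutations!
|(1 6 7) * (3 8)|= 6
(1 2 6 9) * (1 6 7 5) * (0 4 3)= (0 4 3)(1 2 7 5)(6 9)= [4, 2, 7, 0, 3, 1, 9, 5, 8, 6]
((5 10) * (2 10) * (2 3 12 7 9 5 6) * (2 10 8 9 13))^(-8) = (13) = [0, 1, 2, 3, 4, 5, 6, 7, 8, 9, 10, 11, 12, 13]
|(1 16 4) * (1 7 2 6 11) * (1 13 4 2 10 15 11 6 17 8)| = |(1 16 2 17 8)(4 7 10 15 11 13)| = 30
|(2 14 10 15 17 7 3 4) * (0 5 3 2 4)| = |(0 5 3)(2 14 10 15 17 7)| = 6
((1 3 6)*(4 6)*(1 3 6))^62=(1 3)(4 6)=[0, 3, 2, 1, 6, 5, 4]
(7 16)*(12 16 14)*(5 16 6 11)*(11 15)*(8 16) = (5 8 16 7 14 12 6 15 11) = [0, 1, 2, 3, 4, 8, 15, 14, 16, 9, 10, 5, 6, 13, 12, 11, 7]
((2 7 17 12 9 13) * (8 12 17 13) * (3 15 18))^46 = (2 7 13)(3 15 18)(8 12 9) = [0, 1, 7, 15, 4, 5, 6, 13, 12, 8, 10, 11, 9, 2, 14, 18, 16, 17, 3]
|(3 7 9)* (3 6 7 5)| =6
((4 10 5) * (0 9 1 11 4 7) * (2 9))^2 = (0 9 11 10 7 2 1 4 5) = [9, 4, 1, 3, 5, 0, 6, 2, 8, 11, 7, 10]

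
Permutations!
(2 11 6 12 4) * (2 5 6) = (2 11)(4 5 6 12) = [0, 1, 11, 3, 5, 6, 12, 7, 8, 9, 10, 2, 4]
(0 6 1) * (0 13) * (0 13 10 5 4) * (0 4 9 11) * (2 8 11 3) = [6, 10, 8, 2, 4, 9, 1, 7, 11, 3, 5, 0, 12, 13] = (13)(0 6 1 10 5 9 3 2 8 11)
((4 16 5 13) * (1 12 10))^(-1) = (1 10 12)(4 13 5 16) = [0, 10, 2, 3, 13, 16, 6, 7, 8, 9, 12, 11, 1, 5, 14, 15, 4]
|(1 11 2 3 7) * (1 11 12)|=4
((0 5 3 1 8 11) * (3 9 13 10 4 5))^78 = (0 8 3 11 1)(4 13 5 10 9) = [8, 0, 2, 11, 13, 10, 6, 7, 3, 4, 9, 1, 12, 5]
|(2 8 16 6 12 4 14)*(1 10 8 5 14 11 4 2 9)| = 10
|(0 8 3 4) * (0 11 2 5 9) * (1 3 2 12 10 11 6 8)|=|(0 1 3 4 6 8 2 5 9)(10 11 12)|=9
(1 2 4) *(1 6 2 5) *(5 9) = [0, 9, 4, 3, 6, 1, 2, 7, 8, 5] = (1 9 5)(2 4 6)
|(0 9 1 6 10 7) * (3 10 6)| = 6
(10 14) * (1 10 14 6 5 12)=(14)(1 10 6 5 12)=[0, 10, 2, 3, 4, 12, 5, 7, 8, 9, 6, 11, 1, 13, 14]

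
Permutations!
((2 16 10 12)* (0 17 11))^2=(0 11 17)(2 10)(12 16)=[11, 1, 10, 3, 4, 5, 6, 7, 8, 9, 2, 17, 16, 13, 14, 15, 12, 0]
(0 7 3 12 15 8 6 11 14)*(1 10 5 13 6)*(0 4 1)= (0 7 3 12 15 8)(1 10 5 13 6 11 14 4)= [7, 10, 2, 12, 1, 13, 11, 3, 0, 9, 5, 14, 15, 6, 4, 8]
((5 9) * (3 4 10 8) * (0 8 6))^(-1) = (0 6 10 4 3 8)(5 9) = [6, 1, 2, 8, 3, 9, 10, 7, 0, 5, 4]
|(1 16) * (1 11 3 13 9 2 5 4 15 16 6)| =18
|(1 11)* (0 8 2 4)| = |(0 8 2 4)(1 11)| = 4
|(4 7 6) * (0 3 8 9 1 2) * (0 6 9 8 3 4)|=|(0 4 7 9 1 2 6)|=7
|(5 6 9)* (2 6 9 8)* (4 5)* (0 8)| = |(0 8 2 6)(4 5 9)| = 12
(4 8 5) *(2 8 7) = (2 8 5 4 7) = [0, 1, 8, 3, 7, 4, 6, 2, 5]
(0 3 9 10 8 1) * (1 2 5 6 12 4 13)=(0 3 9 10 8 2 5 6 12 4 13 1)=[3, 0, 5, 9, 13, 6, 12, 7, 2, 10, 8, 11, 4, 1]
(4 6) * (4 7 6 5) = (4 5)(6 7) = [0, 1, 2, 3, 5, 4, 7, 6]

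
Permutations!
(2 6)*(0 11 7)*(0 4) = [11, 1, 6, 3, 0, 5, 2, 4, 8, 9, 10, 7] = (0 11 7 4)(2 6)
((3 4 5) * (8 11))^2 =(11)(3 5 4) =[0, 1, 2, 5, 3, 4, 6, 7, 8, 9, 10, 11]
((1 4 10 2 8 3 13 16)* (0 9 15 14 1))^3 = (0 14 10 3)(1 2 13 9)(4 8 16 15) = [14, 2, 13, 0, 8, 5, 6, 7, 16, 1, 3, 11, 12, 9, 10, 4, 15]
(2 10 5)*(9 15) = [0, 1, 10, 3, 4, 2, 6, 7, 8, 15, 5, 11, 12, 13, 14, 9] = (2 10 5)(9 15)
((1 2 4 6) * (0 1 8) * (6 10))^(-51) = (0 6 4 1 8 10 2) = [6, 8, 0, 3, 1, 5, 4, 7, 10, 9, 2]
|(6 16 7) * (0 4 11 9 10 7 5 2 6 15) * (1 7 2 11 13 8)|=|(0 4 13 8 1 7 15)(2 6 16 5 11 9 10)|=7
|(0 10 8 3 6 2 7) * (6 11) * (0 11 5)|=|(0 10 8 3 5)(2 7 11 6)|=20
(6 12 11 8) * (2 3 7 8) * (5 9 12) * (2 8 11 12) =(12)(2 3 7 11 8 6 5 9) =[0, 1, 3, 7, 4, 9, 5, 11, 6, 2, 10, 8, 12]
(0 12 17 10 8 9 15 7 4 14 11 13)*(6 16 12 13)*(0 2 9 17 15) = (0 13 2 9)(4 14 11 6 16 12 15 7)(8 17 10) = [13, 1, 9, 3, 14, 5, 16, 4, 17, 0, 8, 6, 15, 2, 11, 7, 12, 10]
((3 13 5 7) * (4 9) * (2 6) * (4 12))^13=(2 6)(3 13 5 7)(4 9 12)=[0, 1, 6, 13, 9, 7, 2, 3, 8, 12, 10, 11, 4, 5]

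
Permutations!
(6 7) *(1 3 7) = (1 3 7 6) = [0, 3, 2, 7, 4, 5, 1, 6]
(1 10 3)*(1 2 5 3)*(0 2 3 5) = (0 2)(1 10) = [2, 10, 0, 3, 4, 5, 6, 7, 8, 9, 1]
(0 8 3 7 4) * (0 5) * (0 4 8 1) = (0 1)(3 7 8)(4 5) = [1, 0, 2, 7, 5, 4, 6, 8, 3]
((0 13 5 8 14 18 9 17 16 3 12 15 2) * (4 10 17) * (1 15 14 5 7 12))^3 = (0 12 9 17 1)(2 7 18 10 3)(4 16 15 13 14)(5 8) = [12, 0, 7, 2, 16, 8, 6, 18, 5, 17, 3, 11, 9, 14, 4, 13, 15, 1, 10]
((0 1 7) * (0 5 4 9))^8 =(0 7 4)(1 5 9) =[7, 5, 2, 3, 0, 9, 6, 4, 8, 1]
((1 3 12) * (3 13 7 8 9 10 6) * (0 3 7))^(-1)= (0 13 1 12 3)(6 10 9 8 7)= [13, 12, 2, 0, 4, 5, 10, 6, 7, 8, 9, 11, 3, 1]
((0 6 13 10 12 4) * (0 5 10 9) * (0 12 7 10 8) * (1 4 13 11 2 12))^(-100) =[8, 9, 11, 3, 1, 4, 0, 7, 5, 13, 10, 6, 2, 12] =(0 8 5 4 1 9 13 12 2 11 6)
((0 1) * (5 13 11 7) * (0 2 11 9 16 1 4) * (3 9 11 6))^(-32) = (1 9 6)(2 16 3) = [0, 9, 16, 2, 4, 5, 1, 7, 8, 6, 10, 11, 12, 13, 14, 15, 3]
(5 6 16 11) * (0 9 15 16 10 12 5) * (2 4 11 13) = (0 9 15 16 13 2 4 11)(5 6 10 12) = [9, 1, 4, 3, 11, 6, 10, 7, 8, 15, 12, 0, 5, 2, 14, 16, 13]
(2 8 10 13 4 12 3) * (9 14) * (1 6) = [0, 6, 8, 2, 12, 5, 1, 7, 10, 14, 13, 11, 3, 4, 9] = (1 6)(2 8 10 13 4 12 3)(9 14)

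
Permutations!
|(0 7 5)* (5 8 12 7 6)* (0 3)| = 12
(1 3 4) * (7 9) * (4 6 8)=(1 3 6 8 4)(7 9)=[0, 3, 2, 6, 1, 5, 8, 9, 4, 7]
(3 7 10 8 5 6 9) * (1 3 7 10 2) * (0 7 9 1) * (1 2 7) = [1, 3, 0, 10, 4, 6, 2, 7, 5, 9, 8] = (0 1 3 10 8 5 6 2)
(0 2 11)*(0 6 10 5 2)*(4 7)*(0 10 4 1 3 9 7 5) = (0 10)(1 3 9 7)(2 11 6 4 5) = [10, 3, 11, 9, 5, 2, 4, 1, 8, 7, 0, 6]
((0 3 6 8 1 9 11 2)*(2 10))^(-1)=[2, 8, 10, 0, 4, 5, 3, 7, 6, 1, 11, 9]=(0 2 10 11 9 1 8 6 3)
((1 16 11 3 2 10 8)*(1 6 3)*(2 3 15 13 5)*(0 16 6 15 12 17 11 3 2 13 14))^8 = (1 17 6 11 12) = [0, 17, 2, 3, 4, 5, 11, 7, 8, 9, 10, 12, 1, 13, 14, 15, 16, 6]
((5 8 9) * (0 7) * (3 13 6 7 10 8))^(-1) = (0 7 6 13 3 5 9 8 10) = [7, 1, 2, 5, 4, 9, 13, 6, 10, 8, 0, 11, 12, 3]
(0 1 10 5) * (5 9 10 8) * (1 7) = [7, 8, 2, 3, 4, 0, 6, 1, 5, 10, 9] = (0 7 1 8 5)(9 10)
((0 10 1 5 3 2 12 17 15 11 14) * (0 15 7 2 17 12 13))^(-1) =(0 13 2 7 17 3 5 1 10)(11 15 14) =[13, 10, 7, 5, 4, 1, 6, 17, 8, 9, 0, 15, 12, 2, 11, 14, 16, 3]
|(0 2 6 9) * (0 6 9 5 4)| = 6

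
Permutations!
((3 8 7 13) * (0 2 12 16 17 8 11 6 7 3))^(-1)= (0 13 7 6 11 3 8 17 16 12 2)= [13, 1, 0, 8, 4, 5, 11, 6, 17, 9, 10, 3, 2, 7, 14, 15, 12, 16]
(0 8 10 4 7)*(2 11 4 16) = (0 8 10 16 2 11 4 7) = [8, 1, 11, 3, 7, 5, 6, 0, 10, 9, 16, 4, 12, 13, 14, 15, 2]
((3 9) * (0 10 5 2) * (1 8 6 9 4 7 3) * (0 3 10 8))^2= (0 6 1 8 9)(2 4 10)(3 7 5)= [6, 8, 4, 7, 10, 3, 1, 5, 9, 0, 2]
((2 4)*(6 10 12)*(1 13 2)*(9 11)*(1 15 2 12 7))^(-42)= (15)= [0, 1, 2, 3, 4, 5, 6, 7, 8, 9, 10, 11, 12, 13, 14, 15]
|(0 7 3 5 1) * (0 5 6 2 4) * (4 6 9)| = 10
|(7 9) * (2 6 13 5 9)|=6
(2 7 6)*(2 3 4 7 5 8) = [0, 1, 5, 4, 7, 8, 3, 6, 2] = (2 5 8)(3 4 7 6)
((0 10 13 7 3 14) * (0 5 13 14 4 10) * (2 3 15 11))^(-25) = (2 5)(3 13)(4 7)(10 15)(11 14) = [0, 1, 5, 13, 7, 2, 6, 4, 8, 9, 15, 14, 12, 3, 11, 10]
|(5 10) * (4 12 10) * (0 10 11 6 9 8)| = 9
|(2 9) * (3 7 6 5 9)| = 6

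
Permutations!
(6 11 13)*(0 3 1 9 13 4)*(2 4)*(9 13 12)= (0 3 1 13 6 11 2 4)(9 12)= [3, 13, 4, 1, 0, 5, 11, 7, 8, 12, 10, 2, 9, 6]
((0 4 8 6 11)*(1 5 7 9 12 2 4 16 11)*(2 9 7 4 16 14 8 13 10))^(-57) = (0 6 4 2)(1 13 16 14)(5 10 11 8)(9 12) = [6, 13, 0, 3, 2, 10, 4, 7, 5, 12, 11, 8, 9, 16, 1, 15, 14]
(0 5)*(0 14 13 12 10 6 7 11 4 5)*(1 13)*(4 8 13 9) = (1 9 4 5 14)(6 7 11 8 13 12 10) = [0, 9, 2, 3, 5, 14, 7, 11, 13, 4, 6, 8, 10, 12, 1]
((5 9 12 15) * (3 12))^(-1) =(3 9 5 15 12) =[0, 1, 2, 9, 4, 15, 6, 7, 8, 5, 10, 11, 3, 13, 14, 12]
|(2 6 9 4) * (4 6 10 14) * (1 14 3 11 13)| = 8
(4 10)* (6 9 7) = (4 10)(6 9 7) = [0, 1, 2, 3, 10, 5, 9, 6, 8, 7, 4]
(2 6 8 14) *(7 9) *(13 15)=[0, 1, 6, 3, 4, 5, 8, 9, 14, 7, 10, 11, 12, 15, 2, 13]=(2 6 8 14)(7 9)(13 15)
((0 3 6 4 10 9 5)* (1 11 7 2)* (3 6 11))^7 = (0 6 4 10 9 5)(1 11 2 3 7) = [6, 11, 3, 7, 10, 0, 4, 1, 8, 5, 9, 2]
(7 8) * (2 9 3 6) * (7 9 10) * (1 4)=[0, 4, 10, 6, 1, 5, 2, 8, 9, 3, 7]=(1 4)(2 10 7 8 9 3 6)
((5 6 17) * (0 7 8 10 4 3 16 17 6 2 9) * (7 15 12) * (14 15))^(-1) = (0 9 2 5 17 16 3 4 10 8 7 12 15 14) = [9, 1, 5, 4, 10, 17, 6, 12, 7, 2, 8, 11, 15, 13, 0, 14, 3, 16]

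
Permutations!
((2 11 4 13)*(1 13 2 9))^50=[0, 9, 4, 3, 11, 5, 6, 7, 8, 13, 10, 2, 12, 1]=(1 9 13)(2 4 11)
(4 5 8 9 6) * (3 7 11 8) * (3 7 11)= (3 11 8 9 6 4 5 7)= [0, 1, 2, 11, 5, 7, 4, 3, 9, 6, 10, 8]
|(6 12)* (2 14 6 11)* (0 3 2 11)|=6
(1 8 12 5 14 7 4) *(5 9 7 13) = (1 8 12 9 7 4)(5 14 13) = [0, 8, 2, 3, 1, 14, 6, 4, 12, 7, 10, 11, 9, 5, 13]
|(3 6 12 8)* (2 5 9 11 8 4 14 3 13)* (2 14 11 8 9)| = 18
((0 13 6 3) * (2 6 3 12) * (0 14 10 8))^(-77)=(0 13 3 14 10 8)(2 6 12)=[13, 1, 6, 14, 4, 5, 12, 7, 0, 9, 8, 11, 2, 3, 10]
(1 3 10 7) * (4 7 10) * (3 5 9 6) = (10)(1 5 9 6 3 4 7) = [0, 5, 2, 4, 7, 9, 3, 1, 8, 6, 10]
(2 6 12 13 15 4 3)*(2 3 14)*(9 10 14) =(2 6 12 13 15 4 9 10 14) =[0, 1, 6, 3, 9, 5, 12, 7, 8, 10, 14, 11, 13, 15, 2, 4]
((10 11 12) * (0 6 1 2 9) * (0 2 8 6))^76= (1 8 6)(10 11 12)= [0, 8, 2, 3, 4, 5, 1, 7, 6, 9, 11, 12, 10]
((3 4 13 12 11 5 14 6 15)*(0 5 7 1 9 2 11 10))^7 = (0 13 15 5 12 3 14 10 4 6)(1 2 7 9 11) = [13, 2, 7, 14, 6, 12, 0, 9, 8, 11, 4, 1, 3, 15, 10, 5]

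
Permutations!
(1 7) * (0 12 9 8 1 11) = (0 12 9 8 1 7 11) = [12, 7, 2, 3, 4, 5, 6, 11, 1, 8, 10, 0, 9]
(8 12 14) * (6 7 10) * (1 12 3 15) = [0, 12, 2, 15, 4, 5, 7, 10, 3, 9, 6, 11, 14, 13, 8, 1] = (1 12 14 8 3 15)(6 7 10)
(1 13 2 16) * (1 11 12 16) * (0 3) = (0 3)(1 13 2)(11 12 16) = [3, 13, 1, 0, 4, 5, 6, 7, 8, 9, 10, 12, 16, 2, 14, 15, 11]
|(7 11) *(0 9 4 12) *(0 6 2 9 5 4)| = |(0 5 4 12 6 2 9)(7 11)| = 14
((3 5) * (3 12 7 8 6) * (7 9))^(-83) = [0, 1, 2, 5, 4, 12, 3, 8, 6, 7, 10, 11, 9] = (3 5 12 9 7 8 6)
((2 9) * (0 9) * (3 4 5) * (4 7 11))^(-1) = (0 2 9)(3 5 4 11 7) = [2, 1, 9, 5, 11, 4, 6, 3, 8, 0, 10, 7]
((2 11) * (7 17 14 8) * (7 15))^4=(7 15 8 14 17)=[0, 1, 2, 3, 4, 5, 6, 15, 14, 9, 10, 11, 12, 13, 17, 8, 16, 7]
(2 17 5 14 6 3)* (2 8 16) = [0, 1, 17, 8, 4, 14, 3, 7, 16, 9, 10, 11, 12, 13, 6, 15, 2, 5] = (2 17 5 14 6 3 8 16)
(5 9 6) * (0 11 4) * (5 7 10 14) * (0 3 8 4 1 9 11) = (1 9 6 7 10 14 5 11)(3 8 4) = [0, 9, 2, 8, 3, 11, 7, 10, 4, 6, 14, 1, 12, 13, 5]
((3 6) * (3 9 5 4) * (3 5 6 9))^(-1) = (3 6 9)(4 5) = [0, 1, 2, 6, 5, 4, 9, 7, 8, 3]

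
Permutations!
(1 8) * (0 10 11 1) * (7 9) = (0 10 11 1 8)(7 9) = [10, 8, 2, 3, 4, 5, 6, 9, 0, 7, 11, 1]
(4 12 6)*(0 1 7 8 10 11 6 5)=[1, 7, 2, 3, 12, 0, 4, 8, 10, 9, 11, 6, 5]=(0 1 7 8 10 11 6 4 12 5)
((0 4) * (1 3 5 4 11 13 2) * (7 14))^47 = (0 4 5 3 1 2 13 11)(7 14) = [4, 2, 13, 1, 5, 3, 6, 14, 8, 9, 10, 0, 12, 11, 7]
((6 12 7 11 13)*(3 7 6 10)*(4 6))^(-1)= (3 10 13 11 7)(4 12 6)= [0, 1, 2, 10, 12, 5, 4, 3, 8, 9, 13, 7, 6, 11]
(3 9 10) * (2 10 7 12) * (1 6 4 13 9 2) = (1 6 4 13 9 7 12)(2 10 3) = [0, 6, 10, 2, 13, 5, 4, 12, 8, 7, 3, 11, 1, 9]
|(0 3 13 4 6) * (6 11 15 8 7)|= |(0 3 13 4 11 15 8 7 6)|= 9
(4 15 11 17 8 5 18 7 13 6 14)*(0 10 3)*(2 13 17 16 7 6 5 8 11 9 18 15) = (0 10 3)(2 13 5 15 9 18 6 14 4)(7 17 11 16) = [10, 1, 13, 0, 2, 15, 14, 17, 8, 18, 3, 16, 12, 5, 4, 9, 7, 11, 6]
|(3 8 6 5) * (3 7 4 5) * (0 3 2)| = |(0 3 8 6 2)(4 5 7)| = 15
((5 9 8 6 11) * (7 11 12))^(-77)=(12)=[0, 1, 2, 3, 4, 5, 6, 7, 8, 9, 10, 11, 12]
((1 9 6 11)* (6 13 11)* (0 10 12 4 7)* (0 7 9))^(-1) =[1, 11, 2, 3, 12, 5, 6, 7, 8, 4, 0, 13, 10, 9] =(0 1 11 13 9 4 12 10)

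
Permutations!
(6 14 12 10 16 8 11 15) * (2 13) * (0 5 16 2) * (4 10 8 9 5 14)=(0 14 12 8 11 15 6 4 10 2 13)(5 16 9)=[14, 1, 13, 3, 10, 16, 4, 7, 11, 5, 2, 15, 8, 0, 12, 6, 9]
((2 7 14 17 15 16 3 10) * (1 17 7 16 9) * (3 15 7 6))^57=[0, 7, 15, 2, 4, 5, 10, 6, 8, 17, 16, 11, 12, 13, 3, 1, 9, 14]=(1 7 6 10 16 9 17 14 3 2 15)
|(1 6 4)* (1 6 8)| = |(1 8)(4 6)| = 2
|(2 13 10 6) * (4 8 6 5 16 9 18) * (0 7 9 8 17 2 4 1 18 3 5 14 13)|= |(0 7 9 3 5 16 8 6 4 17 2)(1 18)(10 14 13)|= 66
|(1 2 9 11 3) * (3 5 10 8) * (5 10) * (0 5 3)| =|(0 5 3 1 2 9 11 10 8)| =9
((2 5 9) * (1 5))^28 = [0, 1, 2, 3, 4, 5, 6, 7, 8, 9] = (9)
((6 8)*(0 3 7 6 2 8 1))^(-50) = [0, 1, 2, 3, 4, 5, 6, 7, 8] = (8)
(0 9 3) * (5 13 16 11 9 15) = [15, 1, 2, 0, 4, 13, 6, 7, 8, 3, 10, 9, 12, 16, 14, 5, 11] = (0 15 5 13 16 11 9 3)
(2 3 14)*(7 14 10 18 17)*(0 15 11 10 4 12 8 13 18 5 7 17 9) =(0 15 11 10 5 7 14 2 3 4 12 8 13 18 9) =[15, 1, 3, 4, 12, 7, 6, 14, 13, 0, 5, 10, 8, 18, 2, 11, 16, 17, 9]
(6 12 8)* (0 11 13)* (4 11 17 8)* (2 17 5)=(0 5 2 17 8 6 12 4 11 13)=[5, 1, 17, 3, 11, 2, 12, 7, 6, 9, 10, 13, 4, 0, 14, 15, 16, 8]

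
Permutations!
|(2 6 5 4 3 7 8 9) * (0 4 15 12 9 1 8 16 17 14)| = |(0 4 3 7 16 17 14)(1 8)(2 6 5 15 12 9)| = 42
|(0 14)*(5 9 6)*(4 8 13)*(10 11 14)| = |(0 10 11 14)(4 8 13)(5 9 6)| = 12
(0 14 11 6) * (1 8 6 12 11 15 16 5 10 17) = (0 14 15 16 5 10 17 1 8 6)(11 12) = [14, 8, 2, 3, 4, 10, 0, 7, 6, 9, 17, 12, 11, 13, 15, 16, 5, 1]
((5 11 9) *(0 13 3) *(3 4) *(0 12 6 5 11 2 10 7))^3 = (0 3 5 7 4 6 10 13 12 2)(9 11) = [3, 1, 0, 5, 6, 7, 10, 4, 8, 11, 13, 9, 2, 12]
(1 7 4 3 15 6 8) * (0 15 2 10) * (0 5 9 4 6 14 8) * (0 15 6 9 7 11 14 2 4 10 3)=[6, 11, 3, 4, 0, 7, 15, 9, 1, 10, 5, 14, 12, 13, 8, 2]=(0 6 15 2 3 4)(1 11 14 8)(5 7 9 10)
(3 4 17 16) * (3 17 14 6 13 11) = [0, 1, 2, 4, 14, 5, 13, 7, 8, 9, 10, 3, 12, 11, 6, 15, 17, 16] = (3 4 14 6 13 11)(16 17)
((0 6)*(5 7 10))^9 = [6, 1, 2, 3, 4, 5, 0, 7, 8, 9, 10] = (10)(0 6)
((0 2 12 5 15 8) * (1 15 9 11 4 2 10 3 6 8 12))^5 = (1 11 12 2 9 15 4 5) = [0, 11, 9, 3, 5, 1, 6, 7, 8, 15, 10, 12, 2, 13, 14, 4]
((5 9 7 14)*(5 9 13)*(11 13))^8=(5 13 11)(7 9 14)=[0, 1, 2, 3, 4, 13, 6, 9, 8, 14, 10, 5, 12, 11, 7]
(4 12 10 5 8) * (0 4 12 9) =(0 4 9)(5 8 12 10) =[4, 1, 2, 3, 9, 8, 6, 7, 12, 0, 5, 11, 10]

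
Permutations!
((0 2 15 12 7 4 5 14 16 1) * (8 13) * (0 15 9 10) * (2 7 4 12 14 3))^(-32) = (16)(0 5 10 4 9 12 2 7 3) = [5, 1, 7, 0, 9, 10, 6, 3, 8, 12, 4, 11, 2, 13, 14, 15, 16]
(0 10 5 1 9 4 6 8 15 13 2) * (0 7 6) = (0 10 5 1 9 4)(2 7 6 8 15 13) = [10, 9, 7, 3, 0, 1, 8, 6, 15, 4, 5, 11, 12, 2, 14, 13]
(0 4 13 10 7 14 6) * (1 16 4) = (0 1 16 4 13 10 7 14 6) = [1, 16, 2, 3, 13, 5, 0, 14, 8, 9, 7, 11, 12, 10, 6, 15, 4]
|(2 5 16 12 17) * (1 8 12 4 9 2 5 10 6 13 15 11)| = |(1 8 12 17 5 16 4 9 2 10 6 13 15 11)| = 14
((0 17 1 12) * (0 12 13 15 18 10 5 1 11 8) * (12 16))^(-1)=(0 8 11 17)(1 5 10 18 15 13)(12 16)=[8, 5, 2, 3, 4, 10, 6, 7, 11, 9, 18, 17, 16, 1, 14, 13, 12, 0, 15]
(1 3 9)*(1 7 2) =(1 3 9 7 2) =[0, 3, 1, 9, 4, 5, 6, 2, 8, 7]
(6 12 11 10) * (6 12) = (10 12 11) = [0, 1, 2, 3, 4, 5, 6, 7, 8, 9, 12, 10, 11]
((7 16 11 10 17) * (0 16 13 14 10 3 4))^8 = (0 3 16 4 11)(7 10 13 17 14) = [3, 1, 2, 16, 11, 5, 6, 10, 8, 9, 13, 0, 12, 17, 7, 15, 4, 14]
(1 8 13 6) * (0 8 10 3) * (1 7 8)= [1, 10, 2, 0, 4, 5, 7, 8, 13, 9, 3, 11, 12, 6]= (0 1 10 3)(6 7 8 13)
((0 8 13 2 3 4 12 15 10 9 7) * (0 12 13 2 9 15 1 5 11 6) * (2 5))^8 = (15)(0 11 8 6 5) = [11, 1, 2, 3, 4, 0, 5, 7, 6, 9, 10, 8, 12, 13, 14, 15]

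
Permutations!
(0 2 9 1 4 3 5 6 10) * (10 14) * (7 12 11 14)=(0 2 9 1 4 3 5 6 7 12 11 14 10)=[2, 4, 9, 5, 3, 6, 7, 12, 8, 1, 0, 14, 11, 13, 10]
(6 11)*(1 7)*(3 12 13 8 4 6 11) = (1 7)(3 12 13 8 4 6) = [0, 7, 2, 12, 6, 5, 3, 1, 4, 9, 10, 11, 13, 8]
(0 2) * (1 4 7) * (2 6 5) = (0 6 5 2)(1 4 7) = [6, 4, 0, 3, 7, 2, 5, 1]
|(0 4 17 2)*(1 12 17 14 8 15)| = 9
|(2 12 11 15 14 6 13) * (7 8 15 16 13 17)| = 30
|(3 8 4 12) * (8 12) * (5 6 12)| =4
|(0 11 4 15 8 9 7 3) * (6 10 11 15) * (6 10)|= |(0 15 8 9 7 3)(4 10 11)|= 6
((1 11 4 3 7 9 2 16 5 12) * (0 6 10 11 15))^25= [12, 16, 3, 10, 6, 9, 1, 11, 8, 4, 15, 0, 2, 13, 14, 5, 7]= (0 12 2 3 10 15 5 9 4 6 1 16 7 11)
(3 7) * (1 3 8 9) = (1 3 7 8 9) = [0, 3, 2, 7, 4, 5, 6, 8, 9, 1]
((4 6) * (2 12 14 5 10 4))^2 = (2 14 10 6 12 5 4) = [0, 1, 14, 3, 2, 4, 12, 7, 8, 9, 6, 11, 5, 13, 10]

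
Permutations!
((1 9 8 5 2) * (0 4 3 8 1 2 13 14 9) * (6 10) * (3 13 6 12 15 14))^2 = (0 13 8 6 12 14 1 4 3 5 10 15 9) = [13, 4, 2, 5, 3, 10, 12, 7, 6, 0, 15, 11, 14, 8, 1, 9]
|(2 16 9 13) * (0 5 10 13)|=|(0 5 10 13 2 16 9)|=7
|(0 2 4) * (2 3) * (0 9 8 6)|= 7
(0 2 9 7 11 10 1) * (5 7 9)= [2, 0, 5, 3, 4, 7, 6, 11, 8, 9, 1, 10]= (0 2 5 7 11 10 1)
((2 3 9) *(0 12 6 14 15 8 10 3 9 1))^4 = (0 15 1 14 3 6 10 12 8) = [15, 14, 2, 6, 4, 5, 10, 7, 0, 9, 12, 11, 8, 13, 3, 1]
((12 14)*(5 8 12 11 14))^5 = [0, 1, 2, 3, 4, 12, 6, 7, 5, 9, 10, 14, 8, 13, 11] = (5 12 8)(11 14)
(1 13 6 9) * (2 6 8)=[0, 13, 6, 3, 4, 5, 9, 7, 2, 1, 10, 11, 12, 8]=(1 13 8 2 6 9)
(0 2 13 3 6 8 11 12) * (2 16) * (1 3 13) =(0 16 2 1 3 6 8 11 12) =[16, 3, 1, 6, 4, 5, 8, 7, 11, 9, 10, 12, 0, 13, 14, 15, 2]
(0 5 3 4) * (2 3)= [5, 1, 3, 4, 0, 2]= (0 5 2 3 4)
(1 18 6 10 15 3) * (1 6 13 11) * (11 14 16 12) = [0, 18, 2, 6, 4, 5, 10, 7, 8, 9, 15, 1, 11, 14, 16, 3, 12, 17, 13] = (1 18 13 14 16 12 11)(3 6 10 15)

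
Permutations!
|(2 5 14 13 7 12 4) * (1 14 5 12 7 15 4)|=7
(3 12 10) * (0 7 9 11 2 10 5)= (0 7 9 11 2 10 3 12 5)= [7, 1, 10, 12, 4, 0, 6, 9, 8, 11, 3, 2, 5]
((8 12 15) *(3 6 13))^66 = [0, 1, 2, 3, 4, 5, 6, 7, 8, 9, 10, 11, 12, 13, 14, 15] = (15)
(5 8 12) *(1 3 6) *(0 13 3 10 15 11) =[13, 10, 2, 6, 4, 8, 1, 7, 12, 9, 15, 0, 5, 3, 14, 11] =(0 13 3 6 1 10 15 11)(5 8 12)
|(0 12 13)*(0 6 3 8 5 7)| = 8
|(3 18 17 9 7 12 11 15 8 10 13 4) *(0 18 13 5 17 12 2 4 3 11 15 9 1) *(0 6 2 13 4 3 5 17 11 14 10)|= |(0 18 12 15 8)(1 6 2 3 4 14 10 17)(5 11 9 7 13)|= 40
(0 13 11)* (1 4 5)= [13, 4, 2, 3, 5, 1, 6, 7, 8, 9, 10, 0, 12, 11]= (0 13 11)(1 4 5)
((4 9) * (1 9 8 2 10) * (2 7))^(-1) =[0, 10, 7, 3, 9, 5, 6, 8, 4, 1, 2] =(1 10 2 7 8 4 9)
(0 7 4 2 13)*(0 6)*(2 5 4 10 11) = [7, 1, 13, 3, 5, 4, 0, 10, 8, 9, 11, 2, 12, 6] = (0 7 10 11 2 13 6)(4 5)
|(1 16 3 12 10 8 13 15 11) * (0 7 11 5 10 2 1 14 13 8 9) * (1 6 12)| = |(0 7 11 14 13 15 5 10 9)(1 16 3)(2 6 12)| = 9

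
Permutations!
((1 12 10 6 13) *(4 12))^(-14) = (1 6 12)(4 13 10) = [0, 6, 2, 3, 13, 5, 12, 7, 8, 9, 4, 11, 1, 10]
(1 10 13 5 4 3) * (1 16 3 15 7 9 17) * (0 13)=(0 13 5 4 15 7 9 17 1 10)(3 16)=[13, 10, 2, 16, 15, 4, 6, 9, 8, 17, 0, 11, 12, 5, 14, 7, 3, 1]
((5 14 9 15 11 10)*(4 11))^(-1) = (4 15 9 14 5 10 11) = [0, 1, 2, 3, 15, 10, 6, 7, 8, 14, 11, 4, 12, 13, 5, 9]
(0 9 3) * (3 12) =(0 9 12 3) =[9, 1, 2, 0, 4, 5, 6, 7, 8, 12, 10, 11, 3]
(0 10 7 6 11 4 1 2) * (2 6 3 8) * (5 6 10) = (0 5 6 11 4 1 10 7 3 8 2) = [5, 10, 0, 8, 1, 6, 11, 3, 2, 9, 7, 4]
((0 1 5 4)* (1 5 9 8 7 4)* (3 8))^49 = (0 5 1 9 3 8 7 4) = [5, 9, 2, 8, 0, 1, 6, 4, 7, 3]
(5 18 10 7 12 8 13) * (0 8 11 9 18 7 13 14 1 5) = (0 8 14 1 5 7 12 11 9 18 10 13) = [8, 5, 2, 3, 4, 7, 6, 12, 14, 18, 13, 9, 11, 0, 1, 15, 16, 17, 10]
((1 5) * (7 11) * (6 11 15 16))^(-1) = (1 5)(6 16 15 7 11) = [0, 5, 2, 3, 4, 1, 16, 11, 8, 9, 10, 6, 12, 13, 14, 7, 15]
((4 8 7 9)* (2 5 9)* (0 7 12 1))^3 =(0 5 8)(1 2 4)(7 9 12) =[5, 2, 4, 3, 1, 8, 6, 9, 0, 12, 10, 11, 7]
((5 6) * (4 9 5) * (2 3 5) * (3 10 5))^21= [0, 1, 6, 3, 10, 9, 2, 7, 8, 5, 4]= (2 6)(4 10)(5 9)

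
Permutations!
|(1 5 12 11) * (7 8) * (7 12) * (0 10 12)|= |(0 10 12 11 1 5 7 8)|= 8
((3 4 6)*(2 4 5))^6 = (2 4 6 3 5) = [0, 1, 4, 5, 6, 2, 3]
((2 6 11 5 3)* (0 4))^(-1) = (0 4)(2 3 5 11 6) = [4, 1, 3, 5, 0, 11, 2, 7, 8, 9, 10, 6]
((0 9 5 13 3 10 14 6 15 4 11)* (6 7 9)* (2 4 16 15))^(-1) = (0 11 4 2 6)(3 13 5 9 7 14 10)(15 16) = [11, 1, 6, 13, 2, 9, 0, 14, 8, 7, 3, 4, 12, 5, 10, 16, 15]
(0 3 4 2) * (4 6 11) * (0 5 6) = (0 3)(2 5 6 11 4) = [3, 1, 5, 0, 2, 6, 11, 7, 8, 9, 10, 4]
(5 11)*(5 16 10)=(5 11 16 10)=[0, 1, 2, 3, 4, 11, 6, 7, 8, 9, 5, 16, 12, 13, 14, 15, 10]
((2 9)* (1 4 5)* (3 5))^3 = [0, 5, 9, 4, 1, 3, 6, 7, 8, 2] = (1 5 3 4)(2 9)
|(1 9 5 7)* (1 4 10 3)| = |(1 9 5 7 4 10 3)| = 7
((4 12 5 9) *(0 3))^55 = [3, 1, 2, 0, 9, 12, 6, 7, 8, 5, 10, 11, 4] = (0 3)(4 9 5 12)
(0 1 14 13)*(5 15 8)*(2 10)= (0 1 14 13)(2 10)(5 15 8)= [1, 14, 10, 3, 4, 15, 6, 7, 5, 9, 2, 11, 12, 0, 13, 8]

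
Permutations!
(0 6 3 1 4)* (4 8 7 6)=(0 4)(1 8 7 6 3)=[4, 8, 2, 1, 0, 5, 3, 6, 7]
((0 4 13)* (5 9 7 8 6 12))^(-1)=[13, 1, 2, 3, 0, 12, 8, 9, 7, 5, 10, 11, 6, 4]=(0 13 4)(5 12 6 8 7 9)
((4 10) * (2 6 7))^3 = (4 10) = [0, 1, 2, 3, 10, 5, 6, 7, 8, 9, 4]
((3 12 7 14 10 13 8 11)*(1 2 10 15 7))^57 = (15)(1 2 10 13 8 11 3 12) = [0, 2, 10, 12, 4, 5, 6, 7, 11, 9, 13, 3, 1, 8, 14, 15]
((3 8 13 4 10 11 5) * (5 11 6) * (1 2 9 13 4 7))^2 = (1 9 7 2 13)(3 4 6)(5 8 10) = [0, 9, 13, 4, 6, 8, 3, 2, 10, 7, 5, 11, 12, 1]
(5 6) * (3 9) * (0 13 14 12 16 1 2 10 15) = (0 13 14 12 16 1 2 10 15)(3 9)(5 6) = [13, 2, 10, 9, 4, 6, 5, 7, 8, 3, 15, 11, 16, 14, 12, 0, 1]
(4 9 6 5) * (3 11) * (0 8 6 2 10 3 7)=(0 8 6 5 4 9 2 10 3 11 7)=[8, 1, 10, 11, 9, 4, 5, 0, 6, 2, 3, 7]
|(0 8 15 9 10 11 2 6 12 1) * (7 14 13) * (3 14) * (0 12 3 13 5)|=|(0 8 15 9 10 11 2 6 3 14 5)(1 12)(7 13)|=22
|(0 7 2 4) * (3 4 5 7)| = 3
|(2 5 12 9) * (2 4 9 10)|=4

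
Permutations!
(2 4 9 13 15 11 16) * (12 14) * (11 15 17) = (2 4 9 13 17 11 16)(12 14) = [0, 1, 4, 3, 9, 5, 6, 7, 8, 13, 10, 16, 14, 17, 12, 15, 2, 11]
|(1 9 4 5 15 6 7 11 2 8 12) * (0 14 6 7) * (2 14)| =13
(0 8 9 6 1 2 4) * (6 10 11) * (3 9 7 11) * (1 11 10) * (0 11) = (0 8 7 10 3 9 1 2 4 11 6) = [8, 2, 4, 9, 11, 5, 0, 10, 7, 1, 3, 6]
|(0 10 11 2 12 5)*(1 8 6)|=|(0 10 11 2 12 5)(1 8 6)|=6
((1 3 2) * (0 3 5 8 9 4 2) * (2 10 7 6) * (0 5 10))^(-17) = [3, 6, 7, 5, 0, 8, 10, 1, 9, 4, 2] = (0 3 5 8 9 4)(1 6 10 2 7)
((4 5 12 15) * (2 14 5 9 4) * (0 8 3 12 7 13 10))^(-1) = (0 10 13 7 5 14 2 15 12 3 8)(4 9) = [10, 1, 15, 8, 9, 14, 6, 5, 0, 4, 13, 11, 3, 7, 2, 12]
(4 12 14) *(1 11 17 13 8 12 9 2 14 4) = (1 11 17 13 8 12 4 9 2 14) = [0, 11, 14, 3, 9, 5, 6, 7, 12, 2, 10, 17, 4, 8, 1, 15, 16, 13]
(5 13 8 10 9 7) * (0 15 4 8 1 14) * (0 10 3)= [15, 14, 2, 0, 8, 13, 6, 5, 3, 7, 9, 11, 12, 1, 10, 4]= (0 15 4 8 3)(1 14 10 9 7 5 13)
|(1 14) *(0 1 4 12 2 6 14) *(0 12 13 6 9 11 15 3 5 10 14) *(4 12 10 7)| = |(0 1 10 14 12 2 9 11 15 3 5 7 4 13 6)| = 15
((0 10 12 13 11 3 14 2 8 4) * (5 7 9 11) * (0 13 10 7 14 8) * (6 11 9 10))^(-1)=(0 2 14 5 13 4 8 3 11 6 12 10 7)=[2, 1, 14, 11, 8, 13, 12, 0, 3, 9, 7, 6, 10, 4, 5]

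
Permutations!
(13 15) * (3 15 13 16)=[0, 1, 2, 15, 4, 5, 6, 7, 8, 9, 10, 11, 12, 13, 14, 16, 3]=(3 15 16)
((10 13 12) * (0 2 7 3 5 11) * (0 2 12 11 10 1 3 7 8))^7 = (0 11 5 12 2 10 1 8 13 3) = [11, 8, 10, 0, 4, 12, 6, 7, 13, 9, 1, 5, 2, 3]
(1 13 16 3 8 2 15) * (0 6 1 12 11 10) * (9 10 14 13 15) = (0 6 1 15 12 11 14 13 16 3 8 2 9 10) = [6, 15, 9, 8, 4, 5, 1, 7, 2, 10, 0, 14, 11, 16, 13, 12, 3]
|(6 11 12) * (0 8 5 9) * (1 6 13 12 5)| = |(0 8 1 6 11 5 9)(12 13)| = 14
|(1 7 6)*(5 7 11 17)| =|(1 11 17 5 7 6)| =6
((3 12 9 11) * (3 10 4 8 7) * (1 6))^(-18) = (3 8 10 9)(4 11 12 7) = [0, 1, 2, 8, 11, 5, 6, 4, 10, 3, 9, 12, 7]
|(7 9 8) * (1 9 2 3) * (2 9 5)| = 12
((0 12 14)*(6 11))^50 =(0 14 12) =[14, 1, 2, 3, 4, 5, 6, 7, 8, 9, 10, 11, 0, 13, 12]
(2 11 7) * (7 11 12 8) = (2 12 8 7) = [0, 1, 12, 3, 4, 5, 6, 2, 7, 9, 10, 11, 8]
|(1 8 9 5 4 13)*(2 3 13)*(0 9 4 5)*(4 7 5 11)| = |(0 9)(1 8 7 5 11 4 2 3 13)| = 18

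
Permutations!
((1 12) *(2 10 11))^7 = (1 12)(2 10 11) = [0, 12, 10, 3, 4, 5, 6, 7, 8, 9, 11, 2, 1]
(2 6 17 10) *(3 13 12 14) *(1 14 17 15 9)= (1 14 3 13 12 17 10 2 6 15 9)= [0, 14, 6, 13, 4, 5, 15, 7, 8, 1, 2, 11, 17, 12, 3, 9, 16, 10]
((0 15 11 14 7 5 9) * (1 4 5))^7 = (0 5 1 14 15 9 4 7 11) = [5, 14, 2, 3, 7, 1, 6, 11, 8, 4, 10, 0, 12, 13, 15, 9]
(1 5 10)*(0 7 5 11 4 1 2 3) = (0 7 5 10 2 3)(1 11 4) = [7, 11, 3, 0, 1, 10, 6, 5, 8, 9, 2, 4]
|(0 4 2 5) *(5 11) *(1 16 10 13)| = |(0 4 2 11 5)(1 16 10 13)| = 20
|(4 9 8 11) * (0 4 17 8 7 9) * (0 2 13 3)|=30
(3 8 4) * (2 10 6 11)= (2 10 6 11)(3 8 4)= [0, 1, 10, 8, 3, 5, 11, 7, 4, 9, 6, 2]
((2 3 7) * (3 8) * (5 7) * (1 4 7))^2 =(1 7 8 5 4 2 3) =[0, 7, 3, 1, 2, 4, 6, 8, 5]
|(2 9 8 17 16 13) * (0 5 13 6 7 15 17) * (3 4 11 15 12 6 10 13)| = 39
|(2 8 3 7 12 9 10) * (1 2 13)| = |(1 2 8 3 7 12 9 10 13)| = 9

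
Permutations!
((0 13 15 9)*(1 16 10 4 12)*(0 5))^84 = (0 5 9 15 13)(1 12 4 10 16) = [5, 12, 2, 3, 10, 9, 6, 7, 8, 15, 16, 11, 4, 0, 14, 13, 1]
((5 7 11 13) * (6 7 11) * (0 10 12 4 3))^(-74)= (0 10 12 4 3)(5 11 13)= [10, 1, 2, 0, 3, 11, 6, 7, 8, 9, 12, 13, 4, 5]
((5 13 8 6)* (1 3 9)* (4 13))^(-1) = (1 9 3)(4 5 6 8 13) = [0, 9, 2, 1, 5, 6, 8, 7, 13, 3, 10, 11, 12, 4]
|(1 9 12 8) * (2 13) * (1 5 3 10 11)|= |(1 9 12 8 5 3 10 11)(2 13)|= 8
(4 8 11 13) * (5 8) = [0, 1, 2, 3, 5, 8, 6, 7, 11, 9, 10, 13, 12, 4] = (4 5 8 11 13)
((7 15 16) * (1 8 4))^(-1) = (1 4 8)(7 16 15) = [0, 4, 2, 3, 8, 5, 6, 16, 1, 9, 10, 11, 12, 13, 14, 7, 15]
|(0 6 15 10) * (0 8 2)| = 6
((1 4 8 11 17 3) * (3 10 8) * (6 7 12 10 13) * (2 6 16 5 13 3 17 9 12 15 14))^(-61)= [0, 3, 14, 17, 1, 16, 2, 6, 10, 11, 12, 8, 9, 5, 15, 7, 13, 4]= (1 3 17 4)(2 14 15 7 6)(5 16 13)(8 10 12 9 11)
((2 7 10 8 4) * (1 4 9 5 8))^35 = (10)(5 9 8) = [0, 1, 2, 3, 4, 9, 6, 7, 5, 8, 10]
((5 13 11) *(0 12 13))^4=(0 5 11 13 12)=[5, 1, 2, 3, 4, 11, 6, 7, 8, 9, 10, 13, 0, 12]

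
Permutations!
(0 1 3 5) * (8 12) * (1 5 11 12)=(0 5)(1 3 11 12 8)=[5, 3, 2, 11, 4, 0, 6, 7, 1, 9, 10, 12, 8]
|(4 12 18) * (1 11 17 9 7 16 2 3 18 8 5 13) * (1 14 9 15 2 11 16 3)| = |(1 16 11 17 15 2)(3 18 4 12 8 5 13 14 9 7)| = 30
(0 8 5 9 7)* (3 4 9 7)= [8, 1, 2, 4, 9, 7, 6, 0, 5, 3]= (0 8 5 7)(3 4 9)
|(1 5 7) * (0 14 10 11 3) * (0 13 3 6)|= 30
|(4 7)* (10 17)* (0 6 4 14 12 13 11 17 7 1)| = |(0 6 4 1)(7 14 12 13 11 17 10)| = 28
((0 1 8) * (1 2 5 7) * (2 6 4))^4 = (0 5)(1 4)(2 8)(6 7) = [5, 4, 8, 3, 1, 0, 7, 6, 2]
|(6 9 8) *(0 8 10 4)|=|(0 8 6 9 10 4)|=6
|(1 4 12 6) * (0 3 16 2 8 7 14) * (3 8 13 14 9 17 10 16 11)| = |(0 8 7 9 17 10 16 2 13 14)(1 4 12 6)(3 11)| = 20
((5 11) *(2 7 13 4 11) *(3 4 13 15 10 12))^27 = (15) = [0, 1, 2, 3, 4, 5, 6, 7, 8, 9, 10, 11, 12, 13, 14, 15]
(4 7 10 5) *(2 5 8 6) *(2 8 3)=(2 5 4 7 10 3)(6 8)=[0, 1, 5, 2, 7, 4, 8, 10, 6, 9, 3]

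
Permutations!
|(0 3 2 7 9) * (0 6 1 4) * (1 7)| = |(0 3 2 1 4)(6 7 9)| = 15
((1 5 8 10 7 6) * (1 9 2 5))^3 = (2 10 9 8 6 5 7) = [0, 1, 10, 3, 4, 7, 5, 2, 6, 8, 9]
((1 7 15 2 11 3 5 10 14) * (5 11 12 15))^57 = [0, 5, 2, 11, 4, 14, 6, 10, 8, 9, 1, 3, 12, 13, 7, 15] = (15)(1 5 14 7 10)(3 11)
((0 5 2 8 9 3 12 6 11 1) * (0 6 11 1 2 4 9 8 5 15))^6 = (15)(2 11 12 3 9 4 5) = [0, 1, 11, 9, 5, 2, 6, 7, 8, 4, 10, 12, 3, 13, 14, 15]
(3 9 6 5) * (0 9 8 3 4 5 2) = (0 9 6 2)(3 8)(4 5) = [9, 1, 0, 8, 5, 4, 2, 7, 3, 6]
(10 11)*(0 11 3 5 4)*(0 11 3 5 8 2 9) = [3, 1, 9, 8, 11, 4, 6, 7, 2, 0, 5, 10] = (0 3 8 2 9)(4 11 10 5)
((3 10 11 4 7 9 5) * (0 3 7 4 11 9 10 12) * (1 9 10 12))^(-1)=(0 12 7 5 9 1 3)=[12, 3, 2, 0, 4, 9, 6, 5, 8, 1, 10, 11, 7]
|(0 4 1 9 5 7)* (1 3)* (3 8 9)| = |(0 4 8 9 5 7)(1 3)| = 6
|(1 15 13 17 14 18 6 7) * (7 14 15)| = |(1 7)(6 14 18)(13 17 15)| = 6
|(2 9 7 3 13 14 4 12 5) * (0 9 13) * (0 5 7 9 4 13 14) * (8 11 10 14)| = |(0 4 12 7 3 5 2 8 11 10 14 13)| = 12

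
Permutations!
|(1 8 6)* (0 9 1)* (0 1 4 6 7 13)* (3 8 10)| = |(0 9 4 6 1 10 3 8 7 13)| = 10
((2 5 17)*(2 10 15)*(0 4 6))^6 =(2 5 17 10 15) =[0, 1, 5, 3, 4, 17, 6, 7, 8, 9, 15, 11, 12, 13, 14, 2, 16, 10]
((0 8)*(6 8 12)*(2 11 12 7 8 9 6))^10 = (0 7 8)(2 11 12) = [7, 1, 11, 3, 4, 5, 6, 8, 0, 9, 10, 12, 2]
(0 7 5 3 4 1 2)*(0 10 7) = (1 2 10 7 5 3 4) = [0, 2, 10, 4, 1, 3, 6, 5, 8, 9, 7]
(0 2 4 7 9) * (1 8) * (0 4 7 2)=(1 8)(2 7 9 4)=[0, 8, 7, 3, 2, 5, 6, 9, 1, 4]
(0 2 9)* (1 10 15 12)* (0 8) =(0 2 9 8)(1 10 15 12) =[2, 10, 9, 3, 4, 5, 6, 7, 0, 8, 15, 11, 1, 13, 14, 12]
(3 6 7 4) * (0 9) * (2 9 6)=[6, 1, 9, 2, 3, 5, 7, 4, 8, 0]=(0 6 7 4 3 2 9)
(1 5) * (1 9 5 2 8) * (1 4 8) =(1 2)(4 8)(5 9) =[0, 2, 1, 3, 8, 9, 6, 7, 4, 5]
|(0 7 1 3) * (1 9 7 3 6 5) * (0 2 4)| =12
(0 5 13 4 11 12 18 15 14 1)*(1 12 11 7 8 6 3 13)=(0 5 1)(3 13 4 7 8 6)(12 18 15 14)=[5, 0, 2, 13, 7, 1, 3, 8, 6, 9, 10, 11, 18, 4, 12, 14, 16, 17, 15]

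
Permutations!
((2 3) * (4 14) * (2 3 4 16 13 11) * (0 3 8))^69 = (2 16)(4 13)(11 14) = [0, 1, 16, 3, 13, 5, 6, 7, 8, 9, 10, 14, 12, 4, 11, 15, 2]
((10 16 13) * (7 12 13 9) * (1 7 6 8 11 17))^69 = (1 13 9 11 7 10 6 17 12 16 8) = [0, 13, 2, 3, 4, 5, 17, 10, 1, 11, 6, 7, 16, 9, 14, 15, 8, 12]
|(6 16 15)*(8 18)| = 6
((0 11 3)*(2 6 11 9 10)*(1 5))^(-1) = [3, 5, 10, 11, 4, 1, 2, 7, 8, 0, 9, 6] = (0 3 11 6 2 10 9)(1 5)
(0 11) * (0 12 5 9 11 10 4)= (0 10 4)(5 9 11 12)= [10, 1, 2, 3, 0, 9, 6, 7, 8, 11, 4, 12, 5]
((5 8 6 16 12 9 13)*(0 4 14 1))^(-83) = [4, 0, 2, 3, 14, 8, 16, 7, 6, 13, 10, 11, 9, 5, 1, 15, 12] = (0 4 14 1)(5 8 6 16 12 9 13)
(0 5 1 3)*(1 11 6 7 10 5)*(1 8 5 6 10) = (0 8 5 11 10 6 7 1 3) = [8, 3, 2, 0, 4, 11, 7, 1, 5, 9, 6, 10]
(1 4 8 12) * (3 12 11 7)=(1 4 8 11 7 3 12)=[0, 4, 2, 12, 8, 5, 6, 3, 11, 9, 10, 7, 1]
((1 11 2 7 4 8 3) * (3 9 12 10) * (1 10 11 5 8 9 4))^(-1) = (1 7 2 11 12 9 4 8 5)(3 10) = [0, 7, 11, 10, 8, 1, 6, 2, 5, 4, 3, 12, 9]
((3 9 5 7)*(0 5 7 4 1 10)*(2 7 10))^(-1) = (0 10 9 3 7 2 1 4 5) = [10, 4, 1, 7, 5, 0, 6, 2, 8, 3, 9]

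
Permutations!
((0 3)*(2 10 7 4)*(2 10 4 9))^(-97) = (0 3)(2 7 4 9 10) = [3, 1, 7, 0, 9, 5, 6, 4, 8, 10, 2]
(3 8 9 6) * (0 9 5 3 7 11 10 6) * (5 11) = (0 9)(3 8 11 10 6 7 5) = [9, 1, 2, 8, 4, 3, 7, 5, 11, 0, 6, 10]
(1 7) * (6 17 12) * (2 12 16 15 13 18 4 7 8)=(1 8 2 12 6 17 16 15 13 18 4 7)=[0, 8, 12, 3, 7, 5, 17, 1, 2, 9, 10, 11, 6, 18, 14, 13, 15, 16, 4]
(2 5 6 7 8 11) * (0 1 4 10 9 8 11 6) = [1, 4, 5, 3, 10, 0, 7, 11, 6, 8, 9, 2] = (0 1 4 10 9 8 6 7 11 2 5)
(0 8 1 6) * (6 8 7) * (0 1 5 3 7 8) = (0 8 5 3 7 6 1) = [8, 0, 2, 7, 4, 3, 1, 6, 5]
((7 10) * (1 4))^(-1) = (1 4)(7 10) = [0, 4, 2, 3, 1, 5, 6, 10, 8, 9, 7]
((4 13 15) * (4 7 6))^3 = (4 7 13 6 15) = [0, 1, 2, 3, 7, 5, 15, 13, 8, 9, 10, 11, 12, 6, 14, 4]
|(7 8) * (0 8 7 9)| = 3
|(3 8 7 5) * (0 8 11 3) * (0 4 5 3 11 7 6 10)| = 4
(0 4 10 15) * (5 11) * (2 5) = (0 4 10 15)(2 5 11) = [4, 1, 5, 3, 10, 11, 6, 7, 8, 9, 15, 2, 12, 13, 14, 0]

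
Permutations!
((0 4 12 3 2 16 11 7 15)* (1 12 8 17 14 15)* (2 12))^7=(0 4 8 17 14 15)(1 16 7 2 11)(3 12)=[4, 16, 11, 12, 8, 5, 6, 2, 17, 9, 10, 1, 3, 13, 15, 0, 7, 14]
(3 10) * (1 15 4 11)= (1 15 4 11)(3 10)= [0, 15, 2, 10, 11, 5, 6, 7, 8, 9, 3, 1, 12, 13, 14, 4]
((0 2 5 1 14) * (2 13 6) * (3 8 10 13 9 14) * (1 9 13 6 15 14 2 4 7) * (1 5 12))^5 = (0 13 15 14)(1 4 12 6 2 10 9 8 5 3 7) = [13, 4, 10, 7, 12, 3, 2, 1, 5, 8, 9, 11, 6, 15, 0, 14]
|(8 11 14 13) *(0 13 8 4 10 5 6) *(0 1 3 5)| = 12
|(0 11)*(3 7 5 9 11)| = |(0 3 7 5 9 11)| = 6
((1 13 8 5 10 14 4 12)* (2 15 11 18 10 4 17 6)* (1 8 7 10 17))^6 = (18)(1 13 7 10 14)(4 8)(5 12) = [0, 13, 2, 3, 8, 12, 6, 10, 4, 9, 14, 11, 5, 7, 1, 15, 16, 17, 18]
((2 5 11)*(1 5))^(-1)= [0, 2, 11, 3, 4, 1, 6, 7, 8, 9, 10, 5]= (1 2 11 5)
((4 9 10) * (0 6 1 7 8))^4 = (0 8 7 1 6)(4 9 10) = [8, 6, 2, 3, 9, 5, 0, 1, 7, 10, 4]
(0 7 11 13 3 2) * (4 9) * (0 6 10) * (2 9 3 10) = (0 7 11 13 10)(2 6)(3 9 4) = [7, 1, 6, 9, 3, 5, 2, 11, 8, 4, 0, 13, 12, 10]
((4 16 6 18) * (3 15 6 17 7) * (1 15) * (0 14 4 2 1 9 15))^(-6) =(0 9 14 15 4 6 16 18 17 2 7 1 3) =[9, 3, 7, 0, 6, 5, 16, 1, 8, 14, 10, 11, 12, 13, 15, 4, 18, 2, 17]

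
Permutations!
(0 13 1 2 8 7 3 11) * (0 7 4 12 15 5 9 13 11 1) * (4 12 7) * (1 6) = (0 11 4 7 3 6 1 2 8 12 15 5 9 13) = [11, 2, 8, 6, 7, 9, 1, 3, 12, 13, 10, 4, 15, 0, 14, 5]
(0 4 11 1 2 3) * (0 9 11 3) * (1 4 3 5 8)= [3, 2, 0, 9, 5, 8, 6, 7, 1, 11, 10, 4]= (0 3 9 11 4 5 8 1 2)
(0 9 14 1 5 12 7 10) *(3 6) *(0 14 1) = (0 9 1 5 12 7 10 14)(3 6) = [9, 5, 2, 6, 4, 12, 3, 10, 8, 1, 14, 11, 7, 13, 0]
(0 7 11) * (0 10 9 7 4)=(0 4)(7 11 10 9)=[4, 1, 2, 3, 0, 5, 6, 11, 8, 7, 9, 10]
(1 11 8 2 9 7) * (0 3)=(0 3)(1 11 8 2 9 7)=[3, 11, 9, 0, 4, 5, 6, 1, 2, 7, 10, 8]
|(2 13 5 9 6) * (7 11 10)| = |(2 13 5 9 6)(7 11 10)| = 15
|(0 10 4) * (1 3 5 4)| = 6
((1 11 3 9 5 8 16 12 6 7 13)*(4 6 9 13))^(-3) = [0, 11, 2, 13, 4, 16, 6, 7, 12, 8, 10, 3, 5, 1, 14, 15, 9] = (1 11 3 13)(5 16 9 8 12)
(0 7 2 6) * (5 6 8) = (0 7 2 8 5 6) = [7, 1, 8, 3, 4, 6, 0, 2, 5]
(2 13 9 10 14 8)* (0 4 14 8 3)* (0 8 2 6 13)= [4, 1, 0, 8, 14, 5, 13, 7, 6, 10, 2, 11, 12, 9, 3]= (0 4 14 3 8 6 13 9 10 2)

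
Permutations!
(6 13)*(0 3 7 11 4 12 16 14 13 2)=(0 3 7 11 4 12 16 14 13 6 2)=[3, 1, 0, 7, 12, 5, 2, 11, 8, 9, 10, 4, 16, 6, 13, 15, 14]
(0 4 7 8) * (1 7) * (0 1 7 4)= [0, 4, 2, 3, 7, 5, 6, 8, 1]= (1 4 7 8)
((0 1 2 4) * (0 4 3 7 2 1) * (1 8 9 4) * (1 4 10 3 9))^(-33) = (1 8)(2 10 7 9 3) = [0, 8, 10, 2, 4, 5, 6, 9, 1, 3, 7]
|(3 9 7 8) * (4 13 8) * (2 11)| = |(2 11)(3 9 7 4 13 8)| = 6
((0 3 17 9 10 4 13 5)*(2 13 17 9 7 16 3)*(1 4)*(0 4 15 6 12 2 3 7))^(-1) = (0 17 4 5 13 2 12 6 15 1 10 9 3)(7 16) = [17, 10, 12, 0, 5, 13, 15, 16, 8, 3, 9, 11, 6, 2, 14, 1, 7, 4]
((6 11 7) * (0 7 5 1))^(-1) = (0 1 5 11 6 7) = [1, 5, 2, 3, 4, 11, 7, 0, 8, 9, 10, 6]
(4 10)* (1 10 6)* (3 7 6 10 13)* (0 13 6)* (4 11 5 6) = [13, 4, 2, 7, 10, 6, 1, 0, 8, 9, 11, 5, 12, 3] = (0 13 3 7)(1 4 10 11 5 6)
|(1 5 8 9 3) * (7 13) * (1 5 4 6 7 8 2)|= 10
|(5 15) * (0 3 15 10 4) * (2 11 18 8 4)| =10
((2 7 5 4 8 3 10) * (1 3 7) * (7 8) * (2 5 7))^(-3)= [0, 5, 10, 4, 3, 1, 6, 7, 8, 9, 2]= (1 5)(2 10)(3 4)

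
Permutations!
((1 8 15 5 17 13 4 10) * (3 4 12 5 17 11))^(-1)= (1 10 4 3 11 5 12 13 17 15 8)= [0, 10, 2, 11, 3, 12, 6, 7, 1, 9, 4, 5, 13, 17, 14, 8, 16, 15]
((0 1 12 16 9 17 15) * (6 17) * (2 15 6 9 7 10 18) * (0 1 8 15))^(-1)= (0 2 18 10 7 16 12 1 15 8)(6 17)= [2, 15, 18, 3, 4, 5, 17, 16, 0, 9, 7, 11, 1, 13, 14, 8, 12, 6, 10]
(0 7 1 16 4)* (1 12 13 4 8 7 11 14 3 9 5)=(0 11 14 3 9 5 1 16 8 7 12 13 4)=[11, 16, 2, 9, 0, 1, 6, 12, 7, 5, 10, 14, 13, 4, 3, 15, 8]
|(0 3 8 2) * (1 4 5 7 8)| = 8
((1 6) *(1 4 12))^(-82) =(1 4)(6 12) =[0, 4, 2, 3, 1, 5, 12, 7, 8, 9, 10, 11, 6]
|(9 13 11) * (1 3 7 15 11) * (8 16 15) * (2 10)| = |(1 3 7 8 16 15 11 9 13)(2 10)| = 18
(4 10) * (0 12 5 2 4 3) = (0 12 5 2 4 10 3) = [12, 1, 4, 0, 10, 2, 6, 7, 8, 9, 3, 11, 5]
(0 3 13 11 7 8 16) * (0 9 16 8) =(0 3 13 11 7)(9 16) =[3, 1, 2, 13, 4, 5, 6, 0, 8, 16, 10, 7, 12, 11, 14, 15, 9]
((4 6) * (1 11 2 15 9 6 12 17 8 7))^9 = (1 8 12 6 15 11 7 17 4 9 2) = [0, 8, 1, 3, 9, 5, 15, 17, 12, 2, 10, 7, 6, 13, 14, 11, 16, 4]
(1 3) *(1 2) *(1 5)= (1 3 2 5)= [0, 3, 5, 2, 4, 1]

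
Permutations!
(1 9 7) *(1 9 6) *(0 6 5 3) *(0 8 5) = (0 6 1)(3 8 5)(7 9) = [6, 0, 2, 8, 4, 3, 1, 9, 5, 7]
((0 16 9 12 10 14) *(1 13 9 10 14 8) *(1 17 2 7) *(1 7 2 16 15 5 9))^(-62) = (0 12 5)(8 16)(9 15 14)(10 17) = [12, 1, 2, 3, 4, 0, 6, 7, 16, 15, 17, 11, 5, 13, 9, 14, 8, 10]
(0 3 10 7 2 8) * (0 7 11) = (0 3 10 11)(2 8 7) = [3, 1, 8, 10, 4, 5, 6, 2, 7, 9, 11, 0]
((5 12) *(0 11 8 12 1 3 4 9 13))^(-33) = (0 4 5 11 9 1 8 13 3 12) = [4, 8, 2, 12, 5, 11, 6, 7, 13, 1, 10, 9, 0, 3]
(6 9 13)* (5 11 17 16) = [0, 1, 2, 3, 4, 11, 9, 7, 8, 13, 10, 17, 12, 6, 14, 15, 5, 16] = (5 11 17 16)(6 9 13)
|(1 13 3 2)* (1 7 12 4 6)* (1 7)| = |(1 13 3 2)(4 6 7 12)| = 4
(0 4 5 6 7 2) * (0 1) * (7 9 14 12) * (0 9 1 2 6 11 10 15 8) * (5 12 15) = (0 4 12 7 6 1 9 14 15 8)(5 11 10) = [4, 9, 2, 3, 12, 11, 1, 6, 0, 14, 5, 10, 7, 13, 15, 8]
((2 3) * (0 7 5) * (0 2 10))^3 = (0 2)(3 7)(5 10) = [2, 1, 0, 7, 4, 10, 6, 3, 8, 9, 5]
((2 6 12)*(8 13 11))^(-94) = [0, 1, 12, 3, 4, 5, 2, 7, 11, 9, 10, 13, 6, 8] = (2 12 6)(8 11 13)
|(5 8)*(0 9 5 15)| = 5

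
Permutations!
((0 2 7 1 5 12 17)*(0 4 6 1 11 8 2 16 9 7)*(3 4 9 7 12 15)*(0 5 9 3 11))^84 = (17)(2 8 11 15 5) = [0, 1, 8, 3, 4, 2, 6, 7, 11, 9, 10, 15, 12, 13, 14, 5, 16, 17]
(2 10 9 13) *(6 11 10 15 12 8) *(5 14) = [0, 1, 15, 3, 4, 14, 11, 7, 6, 13, 9, 10, 8, 2, 5, 12] = (2 15 12 8 6 11 10 9 13)(5 14)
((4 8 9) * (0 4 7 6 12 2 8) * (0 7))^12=(0 12)(2 4)(6 9)(7 8)=[12, 1, 4, 3, 2, 5, 9, 8, 7, 6, 10, 11, 0]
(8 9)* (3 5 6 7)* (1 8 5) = (1 8 9 5 6 7 3) = [0, 8, 2, 1, 4, 6, 7, 3, 9, 5]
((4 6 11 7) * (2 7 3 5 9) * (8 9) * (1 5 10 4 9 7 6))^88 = [0, 1, 2, 3, 4, 5, 6, 7, 8, 9, 10, 11] = (11)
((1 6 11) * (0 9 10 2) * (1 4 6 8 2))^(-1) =(0 2 8 1 10 9)(4 11 6) =[2, 10, 8, 3, 11, 5, 4, 7, 1, 0, 9, 6]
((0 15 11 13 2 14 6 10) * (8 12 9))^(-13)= [13, 1, 10, 3, 4, 5, 15, 7, 9, 12, 11, 14, 8, 6, 0, 2]= (0 13 6 15 2 10 11 14)(8 9 12)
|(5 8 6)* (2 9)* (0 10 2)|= 12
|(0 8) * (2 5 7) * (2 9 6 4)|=6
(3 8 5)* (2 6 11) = (2 6 11)(3 8 5) = [0, 1, 6, 8, 4, 3, 11, 7, 5, 9, 10, 2]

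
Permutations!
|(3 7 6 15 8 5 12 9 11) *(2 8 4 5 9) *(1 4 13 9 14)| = 7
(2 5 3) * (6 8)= (2 5 3)(6 8)= [0, 1, 5, 2, 4, 3, 8, 7, 6]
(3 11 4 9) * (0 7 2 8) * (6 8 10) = (0 7 2 10 6 8)(3 11 4 9) = [7, 1, 10, 11, 9, 5, 8, 2, 0, 3, 6, 4]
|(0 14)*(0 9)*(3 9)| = 4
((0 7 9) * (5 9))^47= (0 9 5 7)= [9, 1, 2, 3, 4, 7, 6, 0, 8, 5]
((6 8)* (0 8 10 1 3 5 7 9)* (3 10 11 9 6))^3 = (0 5 11 8 7 9 3 6)(1 10) = [5, 10, 2, 6, 4, 11, 0, 9, 7, 3, 1, 8]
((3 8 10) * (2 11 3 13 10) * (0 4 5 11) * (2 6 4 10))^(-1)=[2, 1, 13, 11, 6, 4, 8, 7, 3, 9, 0, 5, 12, 10]=(0 2 13 10)(3 11 5 4 6 8)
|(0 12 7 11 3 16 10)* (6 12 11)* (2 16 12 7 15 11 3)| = 8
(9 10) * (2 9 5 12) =[0, 1, 9, 3, 4, 12, 6, 7, 8, 10, 5, 11, 2] =(2 9 10 5 12)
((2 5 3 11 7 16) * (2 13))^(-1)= [0, 1, 13, 5, 4, 2, 6, 11, 8, 9, 10, 3, 12, 16, 14, 15, 7]= (2 13 16 7 11 3 5)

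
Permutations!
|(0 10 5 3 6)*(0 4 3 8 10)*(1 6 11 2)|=6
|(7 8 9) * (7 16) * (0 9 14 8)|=|(0 9 16 7)(8 14)|=4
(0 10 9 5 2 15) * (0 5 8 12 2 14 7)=(0 10 9 8 12 2 15 5 14 7)=[10, 1, 15, 3, 4, 14, 6, 0, 12, 8, 9, 11, 2, 13, 7, 5]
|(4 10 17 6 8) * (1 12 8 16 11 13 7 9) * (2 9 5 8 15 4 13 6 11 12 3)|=8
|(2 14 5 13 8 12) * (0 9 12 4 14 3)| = |(0 9 12 2 3)(4 14 5 13 8)| = 5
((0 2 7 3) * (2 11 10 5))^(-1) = [3, 1, 5, 7, 4, 10, 6, 2, 8, 9, 11, 0] = (0 3 7 2 5 10 11)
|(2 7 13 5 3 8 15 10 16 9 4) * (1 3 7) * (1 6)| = |(1 3 8 15 10 16 9 4 2 6)(5 7 13)| = 30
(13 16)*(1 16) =(1 16 13) =[0, 16, 2, 3, 4, 5, 6, 7, 8, 9, 10, 11, 12, 1, 14, 15, 13]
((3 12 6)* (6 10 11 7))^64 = [0, 1, 2, 7, 4, 5, 11, 10, 8, 9, 3, 12, 6] = (3 7 10)(6 11 12)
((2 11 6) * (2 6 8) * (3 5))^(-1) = (2 8 11)(3 5) = [0, 1, 8, 5, 4, 3, 6, 7, 11, 9, 10, 2]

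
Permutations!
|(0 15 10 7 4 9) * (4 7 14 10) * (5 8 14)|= |(0 15 4 9)(5 8 14 10)|= 4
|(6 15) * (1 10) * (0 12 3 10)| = |(0 12 3 10 1)(6 15)| = 10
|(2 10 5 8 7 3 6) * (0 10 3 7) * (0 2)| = 7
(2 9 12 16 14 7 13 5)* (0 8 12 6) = (0 8 12 16 14 7 13 5 2 9 6) = [8, 1, 9, 3, 4, 2, 0, 13, 12, 6, 10, 11, 16, 5, 7, 15, 14]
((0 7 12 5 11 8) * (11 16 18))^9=(0 7 12 5 16 18 11 8)=[7, 1, 2, 3, 4, 16, 6, 12, 0, 9, 10, 8, 5, 13, 14, 15, 18, 17, 11]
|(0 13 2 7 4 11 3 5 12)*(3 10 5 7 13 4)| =|(0 4 11 10 5 12)(2 13)(3 7)| =6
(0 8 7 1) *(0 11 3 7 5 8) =(1 11 3 7)(5 8) =[0, 11, 2, 7, 4, 8, 6, 1, 5, 9, 10, 3]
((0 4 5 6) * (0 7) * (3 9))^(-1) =[7, 1, 2, 9, 0, 4, 5, 6, 8, 3] =(0 7 6 5 4)(3 9)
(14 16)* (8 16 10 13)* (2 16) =(2 16 14 10 13 8) =[0, 1, 16, 3, 4, 5, 6, 7, 2, 9, 13, 11, 12, 8, 10, 15, 14]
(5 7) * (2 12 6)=[0, 1, 12, 3, 4, 7, 2, 5, 8, 9, 10, 11, 6]=(2 12 6)(5 7)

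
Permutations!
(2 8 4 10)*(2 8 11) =[0, 1, 11, 3, 10, 5, 6, 7, 4, 9, 8, 2] =(2 11)(4 10 8)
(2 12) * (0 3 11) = (0 3 11)(2 12) = [3, 1, 12, 11, 4, 5, 6, 7, 8, 9, 10, 0, 2]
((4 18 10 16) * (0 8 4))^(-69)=(0 18)(4 16)(8 10)=[18, 1, 2, 3, 16, 5, 6, 7, 10, 9, 8, 11, 12, 13, 14, 15, 4, 17, 0]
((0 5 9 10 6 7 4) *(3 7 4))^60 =(10) =[0, 1, 2, 3, 4, 5, 6, 7, 8, 9, 10]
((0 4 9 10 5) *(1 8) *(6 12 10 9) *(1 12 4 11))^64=(0 11 1 8 12 10 5)=[11, 8, 2, 3, 4, 0, 6, 7, 12, 9, 5, 1, 10]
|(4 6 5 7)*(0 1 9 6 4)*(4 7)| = 7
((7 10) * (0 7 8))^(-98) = [10, 1, 2, 3, 4, 5, 6, 8, 7, 9, 0] = (0 10)(7 8)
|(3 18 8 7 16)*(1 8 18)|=5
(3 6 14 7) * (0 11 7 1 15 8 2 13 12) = (0 11 7 3 6 14 1 15 8 2 13 12) = [11, 15, 13, 6, 4, 5, 14, 3, 2, 9, 10, 7, 0, 12, 1, 8]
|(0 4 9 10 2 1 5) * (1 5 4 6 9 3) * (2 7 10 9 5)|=6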